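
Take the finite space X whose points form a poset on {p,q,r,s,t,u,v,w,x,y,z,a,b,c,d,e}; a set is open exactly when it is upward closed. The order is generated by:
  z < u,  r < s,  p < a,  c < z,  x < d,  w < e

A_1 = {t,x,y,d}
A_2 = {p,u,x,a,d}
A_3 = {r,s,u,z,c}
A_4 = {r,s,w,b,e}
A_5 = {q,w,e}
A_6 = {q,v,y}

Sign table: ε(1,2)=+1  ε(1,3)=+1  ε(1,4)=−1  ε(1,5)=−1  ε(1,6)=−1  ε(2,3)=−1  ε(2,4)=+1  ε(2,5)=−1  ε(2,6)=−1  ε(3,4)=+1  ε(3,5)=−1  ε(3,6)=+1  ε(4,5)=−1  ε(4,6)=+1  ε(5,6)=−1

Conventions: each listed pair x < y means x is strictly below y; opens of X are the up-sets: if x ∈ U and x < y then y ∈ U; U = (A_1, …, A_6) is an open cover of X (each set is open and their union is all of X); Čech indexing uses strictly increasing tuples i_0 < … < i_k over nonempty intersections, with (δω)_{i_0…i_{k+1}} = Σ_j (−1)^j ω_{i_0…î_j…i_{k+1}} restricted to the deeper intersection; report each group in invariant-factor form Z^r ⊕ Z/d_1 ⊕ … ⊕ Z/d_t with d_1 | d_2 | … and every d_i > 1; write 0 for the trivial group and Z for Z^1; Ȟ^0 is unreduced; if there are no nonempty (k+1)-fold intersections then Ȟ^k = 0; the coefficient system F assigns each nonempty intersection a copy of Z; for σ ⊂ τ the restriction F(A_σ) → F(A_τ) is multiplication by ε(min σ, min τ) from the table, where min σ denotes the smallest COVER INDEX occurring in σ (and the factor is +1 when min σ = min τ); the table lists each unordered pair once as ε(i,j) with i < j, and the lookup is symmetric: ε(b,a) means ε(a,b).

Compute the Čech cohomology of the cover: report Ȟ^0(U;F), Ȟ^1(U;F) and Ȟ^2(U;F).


nonempty overlaps:
  A12={x,d} A16={y} A23={u} A34={r,s} A45={w,e} A56={q}
C dims 6,6; δ0: rk 5, SNF 1^5
degree 0: 6−5−0 = 1 → Ȟ^0 ≅ Z
degree 1: 6−0−5 = 1 → Ȟ^1 ≅ Z
degree 2: 0−0−0 = 0 → Ȟ^2 ≅ 0

Ȟ^0 ≅ Z,  Ȟ^1 ≅ Z,  Ȟ^2 ≅ 0


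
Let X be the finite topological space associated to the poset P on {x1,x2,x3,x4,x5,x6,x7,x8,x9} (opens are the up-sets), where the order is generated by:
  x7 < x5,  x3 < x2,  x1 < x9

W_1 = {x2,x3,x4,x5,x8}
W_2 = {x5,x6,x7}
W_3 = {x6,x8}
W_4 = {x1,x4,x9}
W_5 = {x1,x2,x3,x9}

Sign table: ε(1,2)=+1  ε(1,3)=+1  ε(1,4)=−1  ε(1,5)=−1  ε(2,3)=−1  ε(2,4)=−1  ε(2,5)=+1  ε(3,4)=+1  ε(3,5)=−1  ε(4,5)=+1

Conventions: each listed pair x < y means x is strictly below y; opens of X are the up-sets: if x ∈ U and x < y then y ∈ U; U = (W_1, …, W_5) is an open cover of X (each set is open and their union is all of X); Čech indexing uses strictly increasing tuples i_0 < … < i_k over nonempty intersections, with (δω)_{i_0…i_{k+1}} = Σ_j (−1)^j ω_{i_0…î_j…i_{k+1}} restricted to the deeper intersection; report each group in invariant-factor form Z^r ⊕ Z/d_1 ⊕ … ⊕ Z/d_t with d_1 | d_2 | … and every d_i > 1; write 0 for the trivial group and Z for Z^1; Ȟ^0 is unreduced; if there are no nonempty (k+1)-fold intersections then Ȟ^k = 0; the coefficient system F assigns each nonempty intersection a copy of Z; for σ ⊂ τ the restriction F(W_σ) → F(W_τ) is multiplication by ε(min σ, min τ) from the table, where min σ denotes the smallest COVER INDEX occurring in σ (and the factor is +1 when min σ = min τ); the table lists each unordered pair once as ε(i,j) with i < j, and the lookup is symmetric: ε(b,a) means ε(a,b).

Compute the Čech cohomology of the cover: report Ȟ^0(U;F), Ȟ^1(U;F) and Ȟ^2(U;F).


Ȟ^0 = 0, Ȟ^1 = Z ⊕ Z/2, Ȟ^2 = 0

nerve of the cover:
  W12={x5} W13={x8} W14={x4} W15={x2,x3} W23={x6} W45={x1,x9}
C dims 5,6; δ0: rk 5, SNF 1^4·2
Ȟ^0 = (5 − 5) − 0 = 0, so Ȟ^0 ≅ 0
Ȟ^1 = (6 − 0) − 5 = 1 plus torsion [2], so Ȟ^1 ≅ Z ⊕ Z/2
Ȟ^2 = (0 − 0) − 0 = 0, so Ȟ^2 ≅ 0


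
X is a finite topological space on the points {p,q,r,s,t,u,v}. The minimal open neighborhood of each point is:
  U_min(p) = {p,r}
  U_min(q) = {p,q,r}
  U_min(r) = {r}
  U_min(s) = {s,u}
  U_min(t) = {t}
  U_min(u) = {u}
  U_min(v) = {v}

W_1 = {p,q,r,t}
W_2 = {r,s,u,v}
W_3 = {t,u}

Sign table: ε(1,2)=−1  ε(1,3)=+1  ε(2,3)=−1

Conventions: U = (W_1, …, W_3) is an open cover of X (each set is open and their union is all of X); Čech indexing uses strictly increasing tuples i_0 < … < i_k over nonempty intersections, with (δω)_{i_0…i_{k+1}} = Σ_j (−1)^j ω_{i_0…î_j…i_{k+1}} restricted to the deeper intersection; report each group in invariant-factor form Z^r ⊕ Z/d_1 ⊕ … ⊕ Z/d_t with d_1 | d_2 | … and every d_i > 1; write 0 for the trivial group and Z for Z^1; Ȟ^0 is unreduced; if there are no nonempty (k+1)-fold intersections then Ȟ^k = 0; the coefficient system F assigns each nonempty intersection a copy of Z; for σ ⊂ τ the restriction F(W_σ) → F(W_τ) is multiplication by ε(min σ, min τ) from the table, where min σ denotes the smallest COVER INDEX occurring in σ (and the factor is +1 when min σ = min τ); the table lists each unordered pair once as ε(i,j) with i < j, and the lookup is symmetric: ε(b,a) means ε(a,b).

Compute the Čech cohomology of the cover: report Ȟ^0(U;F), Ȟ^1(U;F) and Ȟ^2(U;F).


nonempty intersections:
  W12={r} W13={t} W23={u}
C dims 3,3; δ0: rk 2, SNF 1^2
Ȟ^0: (3−2)−0=1 ⇒ Z
Ȟ^1: (3−0)−2=1 ⇒ Z
Ȟ^2: (0−0)−0=0 ⇒ 0

Ȟ^0 ≅ Z,  Ȟ^1 ≅ Z,  Ȟ^2 ≅ 0


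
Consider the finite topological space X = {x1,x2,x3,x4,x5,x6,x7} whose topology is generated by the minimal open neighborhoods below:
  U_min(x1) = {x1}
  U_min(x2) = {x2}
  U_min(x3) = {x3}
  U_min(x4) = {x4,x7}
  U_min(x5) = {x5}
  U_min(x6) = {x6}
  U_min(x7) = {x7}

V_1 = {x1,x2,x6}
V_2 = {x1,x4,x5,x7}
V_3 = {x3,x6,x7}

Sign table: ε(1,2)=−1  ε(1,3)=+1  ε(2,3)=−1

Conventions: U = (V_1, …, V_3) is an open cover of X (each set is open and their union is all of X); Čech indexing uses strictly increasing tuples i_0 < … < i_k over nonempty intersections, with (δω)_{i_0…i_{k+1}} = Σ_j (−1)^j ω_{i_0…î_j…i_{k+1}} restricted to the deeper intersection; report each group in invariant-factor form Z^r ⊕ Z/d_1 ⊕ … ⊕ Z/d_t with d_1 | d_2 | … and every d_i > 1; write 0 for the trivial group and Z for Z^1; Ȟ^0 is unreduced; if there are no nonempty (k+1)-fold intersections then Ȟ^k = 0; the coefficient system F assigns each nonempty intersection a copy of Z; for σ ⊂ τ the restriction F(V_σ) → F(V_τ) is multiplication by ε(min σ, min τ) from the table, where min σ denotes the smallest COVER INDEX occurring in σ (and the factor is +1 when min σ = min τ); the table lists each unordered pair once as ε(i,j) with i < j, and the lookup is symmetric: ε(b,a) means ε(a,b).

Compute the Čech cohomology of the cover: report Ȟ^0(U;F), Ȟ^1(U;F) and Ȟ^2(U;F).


intersection data:
  V12={x1} V13={x6} V23={x7}
C dims 3,3; δ0: rk 2, SNF 1^2
Ȟ^0 = (3 − 2) − 0 = 1, so Ȟ^0 ≅ Z
Ȟ^1 = (3 − 0) − 2 = 1, so Ȟ^1 ≅ Z
Ȟ^2 = (0 − 0) − 0 = 0, so Ȟ^2 ≅ 0

Ȟ^0(U;F) ≅ Z, Ȟ^1(U;F) ≅ Z, Ȟ^2(U;F) ≅ 0


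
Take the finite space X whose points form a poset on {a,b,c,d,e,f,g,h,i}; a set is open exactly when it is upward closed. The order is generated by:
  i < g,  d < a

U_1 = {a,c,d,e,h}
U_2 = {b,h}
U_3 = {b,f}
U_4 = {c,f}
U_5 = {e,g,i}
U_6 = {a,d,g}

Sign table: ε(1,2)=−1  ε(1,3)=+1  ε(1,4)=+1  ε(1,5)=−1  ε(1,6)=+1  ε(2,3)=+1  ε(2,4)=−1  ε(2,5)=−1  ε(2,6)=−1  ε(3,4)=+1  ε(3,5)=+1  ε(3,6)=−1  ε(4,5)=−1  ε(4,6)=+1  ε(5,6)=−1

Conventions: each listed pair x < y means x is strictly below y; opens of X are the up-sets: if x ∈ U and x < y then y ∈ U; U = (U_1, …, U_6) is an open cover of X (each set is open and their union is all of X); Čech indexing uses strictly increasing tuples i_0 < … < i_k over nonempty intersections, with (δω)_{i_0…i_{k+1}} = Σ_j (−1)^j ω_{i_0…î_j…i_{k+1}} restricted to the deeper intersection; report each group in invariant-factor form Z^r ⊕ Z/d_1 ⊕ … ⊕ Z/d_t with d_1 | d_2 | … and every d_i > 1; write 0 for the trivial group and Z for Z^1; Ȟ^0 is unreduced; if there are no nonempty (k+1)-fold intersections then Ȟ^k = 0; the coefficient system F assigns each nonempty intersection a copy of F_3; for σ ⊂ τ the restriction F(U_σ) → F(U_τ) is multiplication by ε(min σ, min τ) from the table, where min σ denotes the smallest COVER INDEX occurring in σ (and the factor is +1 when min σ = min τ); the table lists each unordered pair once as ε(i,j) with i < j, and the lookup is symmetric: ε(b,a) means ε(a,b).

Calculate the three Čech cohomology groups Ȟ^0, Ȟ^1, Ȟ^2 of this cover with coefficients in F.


nonempty intersections:
  U12={h} U14={c} U15={e} U16={a,d} U23={b} U34={f} U56={g}
C dims 6,7; δ0: rk_F3 6
Ȟ^0: (6−6)−0=0 ⇒ 0
Ȟ^1: (7−0)−6=1 ⇒ Z/3
Ȟ^2: (0−0)−0=0 ⇒ 0

Ȟ^0 ≅ 0; Ȟ^1 ≅ Z/3; Ȟ^2 ≅ 0


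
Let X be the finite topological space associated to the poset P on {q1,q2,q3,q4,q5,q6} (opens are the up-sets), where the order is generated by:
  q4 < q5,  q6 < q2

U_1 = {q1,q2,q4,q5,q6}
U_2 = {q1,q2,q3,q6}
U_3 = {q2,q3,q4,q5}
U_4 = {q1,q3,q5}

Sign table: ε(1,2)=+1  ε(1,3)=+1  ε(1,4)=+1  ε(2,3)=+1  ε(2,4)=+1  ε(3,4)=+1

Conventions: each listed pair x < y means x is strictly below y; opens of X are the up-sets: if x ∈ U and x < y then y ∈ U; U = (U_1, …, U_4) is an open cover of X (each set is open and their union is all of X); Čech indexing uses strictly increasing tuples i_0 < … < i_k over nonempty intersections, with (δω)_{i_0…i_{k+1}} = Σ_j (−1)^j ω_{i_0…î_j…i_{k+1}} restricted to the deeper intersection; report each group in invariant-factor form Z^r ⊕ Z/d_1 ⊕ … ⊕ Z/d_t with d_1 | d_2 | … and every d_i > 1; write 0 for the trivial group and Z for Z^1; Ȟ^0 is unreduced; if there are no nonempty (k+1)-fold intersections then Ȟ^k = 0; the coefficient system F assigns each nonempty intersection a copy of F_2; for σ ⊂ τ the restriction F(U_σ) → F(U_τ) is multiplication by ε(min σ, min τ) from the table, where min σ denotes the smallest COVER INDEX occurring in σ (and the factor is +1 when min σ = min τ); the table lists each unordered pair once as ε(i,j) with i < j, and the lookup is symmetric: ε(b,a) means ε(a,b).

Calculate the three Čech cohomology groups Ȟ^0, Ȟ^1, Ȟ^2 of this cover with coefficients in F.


nonempty overlaps:
  U12={q1,q2,q6} U13={q2,q4,q5} U14={q1,q5} U23={q2,q3} U24={q1,q3} U34={q3,q5}
  U123={q2} U124={q1} U134={q5} U234={q3}
C dims 4,6,4; δ0: rk_F2 3; δ1: rk_F2 3
degree 0: 4−3−0 = 1 → Ȟ^0 ≅ Z/2
degree 1: 6−3−3 = 0 → Ȟ^1 ≅ 0
degree 2: 4−0−3 = 1 → Ȟ^2 ≅ Z/2

Ȟ^0 = Z/2, Ȟ^1 = 0 and Ȟ^2 = Z/2


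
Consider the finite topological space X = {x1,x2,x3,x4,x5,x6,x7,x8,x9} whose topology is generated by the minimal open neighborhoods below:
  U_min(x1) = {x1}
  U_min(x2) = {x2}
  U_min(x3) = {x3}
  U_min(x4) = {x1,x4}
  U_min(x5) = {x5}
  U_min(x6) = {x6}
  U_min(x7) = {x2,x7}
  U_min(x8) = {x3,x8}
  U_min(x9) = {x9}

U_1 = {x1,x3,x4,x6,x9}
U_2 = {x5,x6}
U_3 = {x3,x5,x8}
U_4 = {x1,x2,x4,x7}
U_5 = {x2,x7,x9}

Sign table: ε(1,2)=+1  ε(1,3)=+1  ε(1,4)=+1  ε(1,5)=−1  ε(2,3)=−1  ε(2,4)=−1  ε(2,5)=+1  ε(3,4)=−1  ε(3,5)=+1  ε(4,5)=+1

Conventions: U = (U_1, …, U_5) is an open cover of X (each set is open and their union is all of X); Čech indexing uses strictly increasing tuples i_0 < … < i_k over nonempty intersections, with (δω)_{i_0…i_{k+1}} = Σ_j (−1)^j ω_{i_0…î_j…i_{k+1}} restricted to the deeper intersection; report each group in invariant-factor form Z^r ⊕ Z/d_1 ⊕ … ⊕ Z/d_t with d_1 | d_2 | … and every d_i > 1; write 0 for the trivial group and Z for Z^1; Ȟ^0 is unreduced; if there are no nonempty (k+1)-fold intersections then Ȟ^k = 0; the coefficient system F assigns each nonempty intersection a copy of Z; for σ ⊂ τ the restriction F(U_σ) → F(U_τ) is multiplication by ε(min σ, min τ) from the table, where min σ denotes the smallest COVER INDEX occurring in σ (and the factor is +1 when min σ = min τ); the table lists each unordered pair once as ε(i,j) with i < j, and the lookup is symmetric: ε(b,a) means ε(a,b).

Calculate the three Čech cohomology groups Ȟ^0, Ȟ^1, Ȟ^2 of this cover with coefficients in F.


Ȟ^0(U;F) ≅ 0; Ȟ^1(U;F) ≅ Z ⊕ Z/2; Ȟ^2(U;F) ≅ 0

nonempty intersections:
  U12={x6} U13={x3} U14={x1,x4} U15={x9} U23={x5} U45={x2,x7}
C dims 5,6; δ0: rk 5, SNF 1^4·2
Ȟ^0: (5−5)−0=0 ⇒ 0
Ȟ^1: (6−0)−5=1 plus torsion [2] ⇒ Z ⊕ Z/2
Ȟ^2: (0−0)−0=0 ⇒ 0


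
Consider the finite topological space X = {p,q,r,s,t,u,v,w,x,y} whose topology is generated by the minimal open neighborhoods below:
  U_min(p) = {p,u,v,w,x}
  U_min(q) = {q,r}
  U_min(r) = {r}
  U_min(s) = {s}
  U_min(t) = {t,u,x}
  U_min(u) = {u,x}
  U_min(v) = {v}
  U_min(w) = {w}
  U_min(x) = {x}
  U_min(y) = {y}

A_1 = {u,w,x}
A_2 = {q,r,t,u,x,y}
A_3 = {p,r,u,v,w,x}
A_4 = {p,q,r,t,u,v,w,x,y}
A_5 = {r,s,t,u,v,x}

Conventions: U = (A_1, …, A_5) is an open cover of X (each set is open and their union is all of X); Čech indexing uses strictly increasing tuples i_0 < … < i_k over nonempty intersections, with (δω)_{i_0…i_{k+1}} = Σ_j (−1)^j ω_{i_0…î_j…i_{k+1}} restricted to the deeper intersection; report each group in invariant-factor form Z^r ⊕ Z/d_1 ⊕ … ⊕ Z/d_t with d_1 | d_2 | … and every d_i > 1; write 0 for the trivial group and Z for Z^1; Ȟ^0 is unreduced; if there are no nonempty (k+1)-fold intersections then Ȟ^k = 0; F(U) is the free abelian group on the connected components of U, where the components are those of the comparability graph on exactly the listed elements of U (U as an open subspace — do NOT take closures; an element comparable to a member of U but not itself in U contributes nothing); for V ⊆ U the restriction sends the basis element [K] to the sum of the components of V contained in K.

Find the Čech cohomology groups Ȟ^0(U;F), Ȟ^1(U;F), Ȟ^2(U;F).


Ȟ^0 ≅ Z^4,  Ȟ^1 ≅ 0,  Ȟ^2 ≅ 0

nerve of the cover:
  A12={u,x} A13={u,w,x} A14={u,w,x} A15={u,x} A23={r,u,x} A24={q,r,t,u,x,y} A25={r,t,u,x} A34={p,r,u,v,w,x} A35={r,u,v,x} A45={r,t,u,v,x}
  A123={u,x} A124={u,x} A125={u,x} A134={u,w,x} A135={u,x} A145={u,x} A234={r,u,x} A235={r,u,x} A245={r,t,u,x} A345={r,u,v,x}
  A1234={u,x} A1235={u,x} A1245={u,x} A1345={u,x} A2345={r,u,x}
  A12345={u,x}
components per intersection:
  A1: {u,x} {w}
  A2: {q,r} {t,u,x} {y}
  A3: {p,u,v,w,x} {r}
  A4: {p,t,u,v,w,x} {q,r} {y}
  A5: {r} {s} {t,u,x} {v}
  A12: {u,x}
  A13: {u,x} {w}
  A14: {u,x} {w}
  A15: {u,x}
  A23: {r} {u,x}
  A24: {q,r} {t,u,x} {y}
  A25: {r} {t,u,x}
  A34: {p,u,v,w,x} {r}
  A35: {r} {u,x} {v}
  A45: {r} {t,u,x} {v}
  A123: {u,x}
  A124: {u,x}
  A125: {u,x}
  A134: {u,x} {w}
  A135: {u,x}
  A145: {u,x}
  A234: {r} {u,x}
  A235: {r} {u,x}
  A245: {r} {t,u,x}
  A345: {r} {u,x} {v}
  A1234: {u,x}
  A1235: {u,x}
  A1245: {u,x}
  A1345: {u,x}
  A2345: {r} {u,x}
  A12345: {u,x}
C dims 14,21,16,6; δ0: rk 10, SNF 1^10; δ1: rk 11, SNF 1^11; δ2: rk 5, SNF 1^5
Ȟ^0 = (14 − 10) − 0 = 4, so Ȟ^0 ≅ Z^4
Ȟ^1 = (21 − 11) − 10 = 0, so Ȟ^1 ≅ 0
Ȟ^2 = (16 − 5) − 11 = 0, so Ȟ^2 ≅ 0


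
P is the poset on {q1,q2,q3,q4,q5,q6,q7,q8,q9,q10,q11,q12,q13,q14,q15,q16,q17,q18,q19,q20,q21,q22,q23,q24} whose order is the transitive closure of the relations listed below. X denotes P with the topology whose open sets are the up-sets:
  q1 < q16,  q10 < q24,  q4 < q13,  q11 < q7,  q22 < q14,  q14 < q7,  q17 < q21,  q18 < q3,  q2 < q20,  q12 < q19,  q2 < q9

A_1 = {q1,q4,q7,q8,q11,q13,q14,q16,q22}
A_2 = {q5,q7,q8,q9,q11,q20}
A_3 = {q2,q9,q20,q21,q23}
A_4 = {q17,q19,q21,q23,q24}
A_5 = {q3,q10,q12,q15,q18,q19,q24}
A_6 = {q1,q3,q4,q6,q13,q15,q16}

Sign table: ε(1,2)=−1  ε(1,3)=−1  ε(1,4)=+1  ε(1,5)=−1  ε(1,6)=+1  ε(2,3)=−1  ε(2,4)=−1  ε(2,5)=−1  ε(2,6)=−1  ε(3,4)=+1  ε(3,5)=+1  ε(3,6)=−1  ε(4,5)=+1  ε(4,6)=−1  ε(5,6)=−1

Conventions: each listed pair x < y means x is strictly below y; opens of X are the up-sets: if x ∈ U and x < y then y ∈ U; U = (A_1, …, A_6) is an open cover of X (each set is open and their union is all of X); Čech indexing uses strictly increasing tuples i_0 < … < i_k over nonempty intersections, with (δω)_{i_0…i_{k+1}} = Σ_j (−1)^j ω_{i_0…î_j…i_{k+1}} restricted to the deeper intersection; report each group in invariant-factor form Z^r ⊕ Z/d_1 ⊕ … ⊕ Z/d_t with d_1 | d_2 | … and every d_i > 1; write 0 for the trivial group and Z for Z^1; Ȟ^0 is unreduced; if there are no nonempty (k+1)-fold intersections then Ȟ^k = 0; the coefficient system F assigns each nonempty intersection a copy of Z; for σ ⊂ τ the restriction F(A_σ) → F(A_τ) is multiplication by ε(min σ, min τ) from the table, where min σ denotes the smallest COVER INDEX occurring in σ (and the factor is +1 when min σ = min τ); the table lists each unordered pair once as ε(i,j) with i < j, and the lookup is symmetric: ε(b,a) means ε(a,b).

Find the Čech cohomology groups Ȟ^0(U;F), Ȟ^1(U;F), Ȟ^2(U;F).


Ȟ^0(U;F) ≅ 0,  Ȟ^1(U;F) ≅ Z/2,  Ȟ^2(U;F) ≅ 0

nonempty overlaps:
  A12={q7,q8,q11} A16={q1,q4,q13,q16} A23={q9,q20} A34={q21,q23} A45={q19,q24} A56={q3,q15}
C dims 6,6; δ0: rk 6, SNF 1^5·2
degree 0: 6−6−0 = 0 → Ȟ^0 ≅ 0
degree 1: 6−0−6 = 0 plus torsion [2] → Ȟ^1 ≅ Z/2
degree 2: 0−0−0 = 0 → Ȟ^2 ≅ 0


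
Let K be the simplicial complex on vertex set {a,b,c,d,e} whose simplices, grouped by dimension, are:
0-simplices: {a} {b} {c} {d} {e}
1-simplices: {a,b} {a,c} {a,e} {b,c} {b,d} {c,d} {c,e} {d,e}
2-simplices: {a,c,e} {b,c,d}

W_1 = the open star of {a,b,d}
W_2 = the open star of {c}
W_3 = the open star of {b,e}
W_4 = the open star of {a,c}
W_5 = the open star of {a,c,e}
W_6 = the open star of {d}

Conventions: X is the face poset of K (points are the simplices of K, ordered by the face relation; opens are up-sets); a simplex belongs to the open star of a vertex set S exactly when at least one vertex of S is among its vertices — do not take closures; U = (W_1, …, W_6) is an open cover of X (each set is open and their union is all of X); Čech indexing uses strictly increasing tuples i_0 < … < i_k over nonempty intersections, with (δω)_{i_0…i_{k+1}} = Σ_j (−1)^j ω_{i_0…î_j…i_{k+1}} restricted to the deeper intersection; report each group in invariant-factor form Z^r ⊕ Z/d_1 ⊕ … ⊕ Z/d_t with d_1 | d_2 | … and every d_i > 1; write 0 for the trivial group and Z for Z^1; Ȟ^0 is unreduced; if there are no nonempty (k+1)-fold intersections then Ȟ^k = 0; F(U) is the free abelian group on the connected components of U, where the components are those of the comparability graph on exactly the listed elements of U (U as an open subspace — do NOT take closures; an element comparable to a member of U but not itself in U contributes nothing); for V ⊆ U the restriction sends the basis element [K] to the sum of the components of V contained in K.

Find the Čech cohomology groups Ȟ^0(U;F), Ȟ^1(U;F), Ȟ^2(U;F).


intersection data:
  W1={{a},{b},{d},{a,b},{a,c},{a,e},{b,c},{b,d},{c,d},{d,e},{a,c,e},{b,c,d}} W2={{c},{a,c},{b,c},{c,d},{c,e},{a,c,e},{b,c,d}} W3={{b},{e},{a,b},{a,e},{b,c},{b,d},{c,e},{d,e},{a,c,e},{b,c,d}} W4={{a},{c},{a,b},{a,c},{a,e},{b,c},{c,d},{c,e},{a,c,e},{b,c,d}} W5={{a},{c},{e},{a,b},{a,c},{a,e},{b,c},{c,d},{c,e},{d,e},{a,c,e},{b,c,d}} W6={{d},{b,d},{c,d},{d,e},{b,c,d}}
  W12={{a,c},{b,c},{c,d},{a,c,e},{b,c,d}} W13={{b},{a,b},{a,e},{b,c},{b,d},{d,e},{a,c,e},{b,c,d}} W14={{a},{a,b},{a,c},{a,e},{b,c},{c,d},{a,c,e},{b,c,d}} W15={{a},{a,b},{a,c},{a,e},{b,c},{c,d},{d,e},{a,c,e},{b,c,d}} W16={{d},{b,d},{c,d},{d,e},{b,c,d}} W23={{b,c},{c,e},{a,c,e},{b,c,d}} W24={{c},{a,c},{b,c},{c,d},{c,e},{a,c,e},{b,c,d}} W25={{c},{a,c},{b,c},{c,d},{c,e},{a,c,e},{b,c,d}} W26={{c,d},{b,c,d}} W34={{a,b},{a,e},{b,c},{c,e},{a,c,e},{b,c,d}} W35={{e},{a,b},{a,e},{b,c},{c,e},{d,e},{a,c,e},{b,c,d}} W36={{b,d},{d,e},{b,c,d}} W45={{a},{c},{a,b},{a,c},{a,e},{b,c},{c,d},{c,e},{a,c,e},{b,c,d}} W46={{c,d},{b,c,d}} W56={{c,d},{d,e},{b,c,d}}
  W123={{b,c},{a,c,e},{b,c,d}} W124={{a,c},{b,c},{c,d},{a,c,e},{b,c,d}} W125={{a,c},{b,c},{c,d},{a,c,e},{b,c,d}} W126={{c,d},{b,c,d}} W134={{a,b},{a,e},{b,c},{a,c,e},{b,c,d}} W135={{a,b},{a,e},{b,c},{d,e},{a,c,e},{b,c,d}} W136={{b,d},{d,e},{b,c,d}} W145={{a},{a,b},{a,c},{a,e},{b,c},{c,d},{a,c,e},{b,c,d}} W146={{c,d},{b,c,d}} W156={{c,d},{d,e},{b,c,d}} W234={{b,c},{c,e},{a,c,e},{b,c,d}} W235={{b,c},{c,e},{a,c,e},{b,c,d}} W236={{b,c,d}} W245={{c},{a,c},{b,c},{c,d},{c,e},{a,c,e},{b,c,d}} W246={{c,d},{b,c,d}} W256={{c,d},{b,c,d}} W345={{a,b},{a,e},{b,c},{c,e},{a,c,e},{b,c,d}} W346={{b,c,d}} W356={{d,e},{b,c,d}} W456={{c,d},{b,c,d}}
  W1234={{b,c},{a,c,e},{b,c,d}} W1235={{b,c},{a,c,e},{b,c,d}} W1236={{b,c,d}} W1245={{a,c},{b,c},{c,d},{a,c,e},{b,c,d}} W1246={{c,d},{b,c,d}} W1256={{c,d},{b,c,d}} W1345={{a,b},{a,e},{b,c},{a,c,e},{b,c,d}} W1346={{b,c,d}} W1356={{d,e},{b,c,d}} W1456={{c,d},{b,c,d}} W2345={{b,c},{c,e},{a,c,e},{b,c,d}} W2346={{b,c,d}} W2356={{b,c,d}} W2456={{c,d},{b,c,d}} W3456={{b,c,d}}
  W12345={{b,c},{a,c,e},{b,c,d}} W12346={{b,c,d}} W12356={{b,c,d}} W12456={{c,d},{b,c,d}} W13456={{b,c,d}} W23456={{b,c,d}}
  W123456={{b,c,d}}
components per intersection:
  W1: {{a},{b},{d},{a,b},{a,c},{a,e},{b,c},{b,d},{c,d},{d,e},{a,c,e},{b,c,d}}
  W2: {{c},{a,c},{b,c},{c,d},{c,e},{a,c,e},{b,c,d}}
  W3: {{b},{a,b},{b,c},{b,d},{b,c,d}} {{e},{a,e},{c,e},{d,e},{a,c,e}}
  W4: {{a},{c},{a,b},{a,c},{a,e},{b,c},{c,d},{c,e},{a,c,e},{b,c,d}}
  W5: {{a},{c},{e},{a,b},{a,c},{a,e},{b,c},{c,d},{c,e},{d,e},{a,c,e},{b,c,d}}
  W6: {{d},{b,d},{c,d},{d,e},{b,c,d}}
  W12: {{a,c},{a,c,e}} {{b,c},{c,d},{b,c,d}}
  W13: {{b},{a,b},{b,c},{b,d},{b,c,d}} {{a,e},{a,c,e}} {{d,e}}
  W14: {{a},{a,b},{a,c},{a,e},{a,c,e}} {{b,c},{c,d},{b,c,d}}
  W15: {{a},{a,b},{a,c},{a,e},{a,c,e}} {{b,c},{c,d},{b,c,d}} {{d,e}}
  W16: {{d},{b,d},{c,d},{d,e},{b,c,d}}
  W23: {{b,c},{b,c,d}} {{c,e},{a,c,e}}
  W24: {{c},{a,c},{b,c},{c,d},{c,e},{a,c,e},{b,c,d}}
  W25: {{c},{a,c},{b,c},{c,d},{c,e},{a,c,e},{b,c,d}}
  W26: {{c,d},{b,c,d}}
  W34: {{a,b}} {{a,e},{c,e},{a,c,e}} {{b,c},{b,c,d}}
  W35: {{e},{a,e},{c,e},{d,e},{a,c,e}} {{a,b}} {{b,c},{b,c,d}}
  W36: {{b,d},{b,c,d}} {{d,e}}
  W45: {{a},{c},{a,b},{a,c},{a,e},{b,c},{c,d},{c,e},{a,c,e},{b,c,d}}
  W46: {{c,d},{b,c,d}}
  W56: {{c,d},{b,c,d}} {{d,e}}
  W123: {{b,c},{b,c,d}} {{a,c,e}}
  W124: {{a,c},{a,c,e}} {{b,c},{c,d},{b,c,d}}
  W125: {{a,c},{a,c,e}} {{b,c},{c,d},{b,c,d}}
  W126: {{c,d},{b,c,d}}
  W134: {{a,b}} {{a,e},{a,c,e}} {{b,c},{b,c,d}}
  W135: {{a,b}} {{a,e},{a,c,e}} {{b,c},{b,c,d}} {{d,e}}
  W136: {{b,d},{b,c,d}} {{d,e}}
  W145: {{a},{a,b},{a,c},{a,e},{a,c,e}} {{b,c},{c,d},{b,c,d}}
  W146: {{c,d},{b,c,d}}
  W156: {{c,d},{b,c,d}} {{d,e}}
  W234: {{b,c},{b,c,d}} {{c,e},{a,c,e}}
  W235: {{b,c},{b,c,d}} {{c,e},{a,c,e}}
  W236: {{b,c,d}}
  W245: {{c},{a,c},{b,c},{c,d},{c,e},{a,c,e},{b,c,d}}
  W246: {{c,d},{b,c,d}}
  W256: {{c,d},{b,c,d}}
  W345: {{a,b}} {{a,e},{c,e},{a,c,e}} {{b,c},{b,c,d}}
  W346: {{b,c,d}}
  W356: {{d,e}} {{b,c,d}}
  W456: {{c,d},{b,c,d}}
  W1234: {{b,c},{b,c,d}} {{a,c,e}}
  W1235: {{b,c},{b,c,d}} {{a,c,e}}
  W1236: {{b,c,d}}
  W1245: {{a,c},{a,c,e}} {{b,c},{c,d},{b,c,d}}
  W1246: {{c,d},{b,c,d}}
  W1256: {{c,d},{b,c,d}}
  W1345: {{a,b}} {{a,e},{a,c,e}} {{b,c},{b,c,d}}
  W1346: {{b,c,d}}
  W1356: {{d,e}} {{b,c,d}}
  W1456: {{c,d},{b,c,d}}
  W2345: {{b,c},{b,c,d}} {{c,e},{a,c,e}}
  W2346: {{b,c,d}}
  W2356: {{b,c,d}}
  W2456: {{c,d},{b,c,d}}
  W3456: {{b,c,d}}
  W12345: {{b,c},{b,c,d}} {{a,c,e}}
  W12346: {{b,c,d}}
  W12356: {{b,c,d}}
  W12456: {{c,d},{b,c,d}}
  W13456: {{b,c,d}}
  W23456: {{b,c,d}}
  W123456: {{b,c,d}}
C dims 7,28,36,22; δ0: rk 6, SNF 1^6; δ1: rk 20, SNF 1^20; δ2: rk 16, SNF 1^16
Ȟ^0 = (7 − 6) − 0 = 1, so Ȟ^0 ≅ Z
Ȟ^1 = (28 − 20) − 6 = 2, so Ȟ^1 ≅ Z^2
Ȟ^2 = (36 − 16) − 20 = 0, so Ȟ^2 ≅ 0

Ȟ^0 = Z, Ȟ^1 = Z^2 and Ȟ^2 = 0


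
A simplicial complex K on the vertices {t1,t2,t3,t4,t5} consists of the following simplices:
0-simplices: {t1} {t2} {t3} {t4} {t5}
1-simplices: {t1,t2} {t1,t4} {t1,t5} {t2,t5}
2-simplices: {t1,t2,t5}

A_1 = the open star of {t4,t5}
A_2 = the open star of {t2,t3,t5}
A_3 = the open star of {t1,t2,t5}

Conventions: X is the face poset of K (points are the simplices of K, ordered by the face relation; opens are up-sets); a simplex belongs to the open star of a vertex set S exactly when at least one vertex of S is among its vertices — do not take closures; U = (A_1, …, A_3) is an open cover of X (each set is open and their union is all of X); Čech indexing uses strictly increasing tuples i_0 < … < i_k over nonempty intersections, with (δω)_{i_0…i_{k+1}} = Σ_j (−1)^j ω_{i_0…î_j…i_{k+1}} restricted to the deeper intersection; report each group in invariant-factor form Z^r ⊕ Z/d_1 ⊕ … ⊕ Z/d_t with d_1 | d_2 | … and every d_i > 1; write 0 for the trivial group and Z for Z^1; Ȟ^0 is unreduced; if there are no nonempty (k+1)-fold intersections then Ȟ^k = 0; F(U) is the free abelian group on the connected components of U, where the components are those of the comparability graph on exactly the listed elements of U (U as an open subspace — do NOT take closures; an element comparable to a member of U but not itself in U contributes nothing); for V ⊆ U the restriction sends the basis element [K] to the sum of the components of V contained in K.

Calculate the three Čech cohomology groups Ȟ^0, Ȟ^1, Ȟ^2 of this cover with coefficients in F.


Ȟ^0 = Z^2, Ȟ^1 = 0 and Ȟ^2 = 0

nerve simplices:
  A1={{t4},{t5},{t1,t4},{t1,t5},{t2,t5},{t1,t2,t5}} A2={{t2},{t3},{t5},{t1,t2},{t1,t5},{t2,t5},{t1,t2,t5}} A3={{t1},{t2},{t5},{t1,t2},{t1,t4},{t1,t5},{t2,t5},{t1,t2,t5}}
  A12={{t5},{t1,t5},{t2,t5},{t1,t2,t5}} A13={{t5},{t1,t4},{t1,t5},{t2,t5},{t1,t2,t5}} A23={{t2},{t5},{t1,t2},{t1,t5},{t2,t5},{t1,t2,t5}}
  A123={{t5},{t1,t5},{t2,t5},{t1,t2,t5}}
components per intersection:
  A1: {{t4},{t1,t4}} {{t5},{t1,t5},{t2,t5},{t1,t2,t5}}
  A2: {{t2},{t5},{t1,t2},{t1,t5},{t2,t5},{t1,t2,t5}} {{t3}}
  A3: {{t1},{t2},{t5},{t1,t2},{t1,t4},{t1,t5},{t2,t5},{t1,t2,t5}}
  A12: {{t5},{t1,t5},{t2,t5},{t1,t2,t5}}
  A13: {{t5},{t1,t5},{t2,t5},{t1,t2,t5}} {{t1,t4}}
  A23: {{t2},{t5},{t1,t2},{t1,t5},{t2,t5},{t1,t2,t5}}
  A123: {{t5},{t1,t5},{t2,t5},{t1,t2,t5}}
C dims 5,4,1; δ0: rk 3, SNF 1^3; δ1: rk 1, SNF 1^1
degree 0: 5−3−0 = 2 → Ȟ^0 ≅ Z^2
degree 1: 4−1−3 = 0 → Ȟ^1 ≅ 0
degree 2: 1−0−1 = 0 → Ȟ^2 ≅ 0


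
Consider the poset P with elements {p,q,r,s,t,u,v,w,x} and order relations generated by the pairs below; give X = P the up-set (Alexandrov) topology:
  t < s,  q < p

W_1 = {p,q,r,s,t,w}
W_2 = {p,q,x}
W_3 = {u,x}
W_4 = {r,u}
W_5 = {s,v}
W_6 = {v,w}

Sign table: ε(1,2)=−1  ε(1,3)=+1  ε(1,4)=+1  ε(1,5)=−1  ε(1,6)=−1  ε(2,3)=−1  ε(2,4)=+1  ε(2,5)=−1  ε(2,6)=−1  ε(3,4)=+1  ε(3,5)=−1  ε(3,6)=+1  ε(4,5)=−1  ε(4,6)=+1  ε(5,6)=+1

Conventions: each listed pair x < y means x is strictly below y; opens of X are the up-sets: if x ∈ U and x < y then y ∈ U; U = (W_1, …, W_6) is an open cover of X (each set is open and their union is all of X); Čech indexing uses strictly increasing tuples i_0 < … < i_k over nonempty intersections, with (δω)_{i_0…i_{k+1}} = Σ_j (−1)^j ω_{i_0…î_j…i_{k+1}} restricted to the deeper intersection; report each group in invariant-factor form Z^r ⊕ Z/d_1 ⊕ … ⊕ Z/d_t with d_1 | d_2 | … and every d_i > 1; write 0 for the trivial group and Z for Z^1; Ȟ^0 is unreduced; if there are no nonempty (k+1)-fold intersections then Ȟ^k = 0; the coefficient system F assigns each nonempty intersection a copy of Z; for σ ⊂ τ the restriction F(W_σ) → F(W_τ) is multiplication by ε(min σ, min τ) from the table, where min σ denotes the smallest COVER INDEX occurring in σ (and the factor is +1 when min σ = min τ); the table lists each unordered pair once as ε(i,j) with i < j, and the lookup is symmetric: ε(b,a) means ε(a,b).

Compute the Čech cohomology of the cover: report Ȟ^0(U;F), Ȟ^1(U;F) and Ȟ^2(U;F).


cover nerve:
  W12={p,q} W14={r} W15={s} W16={w} W23={x} W34={u} W56={v}
C dims 6,7; δ0: rk 5, SNF 1^5
Ȟ^0: (6−5)−0=1 ⇒ Z
Ȟ^1: (7−0)−5=2 ⇒ Z^2
Ȟ^2: (0−0)−0=0 ⇒ 0

Ȟ^0 = Z, Ȟ^1 = Z^2, Ȟ^2 = 0


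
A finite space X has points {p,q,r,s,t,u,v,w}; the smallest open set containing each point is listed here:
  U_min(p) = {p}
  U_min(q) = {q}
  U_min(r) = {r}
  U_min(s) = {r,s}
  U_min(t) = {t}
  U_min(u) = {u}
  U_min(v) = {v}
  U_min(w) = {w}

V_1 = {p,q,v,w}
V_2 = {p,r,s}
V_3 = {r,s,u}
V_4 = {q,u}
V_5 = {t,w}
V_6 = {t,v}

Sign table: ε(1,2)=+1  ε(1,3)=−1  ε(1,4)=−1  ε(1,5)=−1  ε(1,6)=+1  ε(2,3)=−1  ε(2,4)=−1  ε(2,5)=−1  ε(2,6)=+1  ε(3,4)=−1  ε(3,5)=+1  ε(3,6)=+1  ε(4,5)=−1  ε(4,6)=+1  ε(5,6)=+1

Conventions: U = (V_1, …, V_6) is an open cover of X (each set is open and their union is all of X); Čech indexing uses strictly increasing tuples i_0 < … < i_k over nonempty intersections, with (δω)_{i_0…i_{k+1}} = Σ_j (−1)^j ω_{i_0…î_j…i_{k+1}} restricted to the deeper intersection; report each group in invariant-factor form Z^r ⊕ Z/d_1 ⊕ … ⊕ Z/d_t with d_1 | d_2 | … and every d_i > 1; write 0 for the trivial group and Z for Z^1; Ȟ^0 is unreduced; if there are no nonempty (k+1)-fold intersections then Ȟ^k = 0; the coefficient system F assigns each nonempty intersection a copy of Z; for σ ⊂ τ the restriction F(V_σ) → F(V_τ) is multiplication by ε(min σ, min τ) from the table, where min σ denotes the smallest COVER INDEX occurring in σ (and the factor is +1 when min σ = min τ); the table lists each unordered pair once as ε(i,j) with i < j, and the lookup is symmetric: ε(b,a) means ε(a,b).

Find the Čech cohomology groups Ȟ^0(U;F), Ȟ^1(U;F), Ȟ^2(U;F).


nerve of the cover:
  V12={p} V14={q} V15={w} V16={v} V23={r,s} V34={u} V56={t}
C dims 6,7; δ0: rk 6, SNF 1^5·2
Ȟ^0 = (6 − 6) − 0 = 0, so Ȟ^0 ≅ 0
Ȟ^1 = (7 − 0) − 6 = 1 plus torsion [2], so Ȟ^1 ≅ Z ⊕ Z/2
Ȟ^2 = (0 − 0) − 0 = 0, so Ȟ^2 ≅ 0

Ȟ^0 = 0; Ȟ^1 = Z ⊕ Z/2; Ȟ^2 = 0


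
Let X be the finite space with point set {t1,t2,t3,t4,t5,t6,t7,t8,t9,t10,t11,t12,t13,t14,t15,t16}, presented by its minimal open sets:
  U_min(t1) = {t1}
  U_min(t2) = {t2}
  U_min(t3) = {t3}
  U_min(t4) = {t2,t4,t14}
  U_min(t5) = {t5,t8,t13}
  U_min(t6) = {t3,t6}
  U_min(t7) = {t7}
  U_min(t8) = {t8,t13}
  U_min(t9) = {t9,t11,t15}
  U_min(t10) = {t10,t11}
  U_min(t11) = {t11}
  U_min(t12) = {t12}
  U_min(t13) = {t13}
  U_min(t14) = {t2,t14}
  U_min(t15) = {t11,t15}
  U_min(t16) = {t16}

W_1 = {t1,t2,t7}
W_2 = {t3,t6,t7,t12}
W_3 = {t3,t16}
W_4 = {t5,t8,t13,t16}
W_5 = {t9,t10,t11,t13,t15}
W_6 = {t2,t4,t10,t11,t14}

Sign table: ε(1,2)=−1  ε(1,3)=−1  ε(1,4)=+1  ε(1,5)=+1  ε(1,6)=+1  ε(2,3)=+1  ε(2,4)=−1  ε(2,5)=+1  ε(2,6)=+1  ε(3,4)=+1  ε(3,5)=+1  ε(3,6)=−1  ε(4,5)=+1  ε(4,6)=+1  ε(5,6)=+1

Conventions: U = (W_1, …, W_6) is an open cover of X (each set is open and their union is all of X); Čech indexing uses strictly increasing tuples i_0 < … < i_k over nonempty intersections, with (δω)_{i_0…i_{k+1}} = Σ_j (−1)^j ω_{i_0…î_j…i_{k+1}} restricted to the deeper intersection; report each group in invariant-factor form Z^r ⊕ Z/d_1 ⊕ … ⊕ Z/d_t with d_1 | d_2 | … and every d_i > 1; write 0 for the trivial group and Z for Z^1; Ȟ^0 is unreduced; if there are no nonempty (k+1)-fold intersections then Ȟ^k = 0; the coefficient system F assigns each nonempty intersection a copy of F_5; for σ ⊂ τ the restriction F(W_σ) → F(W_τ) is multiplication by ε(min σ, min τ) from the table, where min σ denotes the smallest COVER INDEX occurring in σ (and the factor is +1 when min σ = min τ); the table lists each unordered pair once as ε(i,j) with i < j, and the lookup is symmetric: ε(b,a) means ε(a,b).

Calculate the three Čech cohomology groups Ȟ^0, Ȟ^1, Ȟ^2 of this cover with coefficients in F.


Ȟ^0 = 0,  Ȟ^1 = 0,  Ȟ^2 = 0

nerve simplices:
  W12={t7} W16={t2} W23={t3} W34={t16} W45={t13} W56={t10,t11}
C dims 6,6; δ0: rk_F5 6
degree 0: 6−6−0 = 0 → Ȟ^0 ≅ 0
degree 1: 6−0−6 = 0 → Ȟ^1 ≅ 0
degree 2: 0−0−0 = 0 → Ȟ^2 ≅ 0


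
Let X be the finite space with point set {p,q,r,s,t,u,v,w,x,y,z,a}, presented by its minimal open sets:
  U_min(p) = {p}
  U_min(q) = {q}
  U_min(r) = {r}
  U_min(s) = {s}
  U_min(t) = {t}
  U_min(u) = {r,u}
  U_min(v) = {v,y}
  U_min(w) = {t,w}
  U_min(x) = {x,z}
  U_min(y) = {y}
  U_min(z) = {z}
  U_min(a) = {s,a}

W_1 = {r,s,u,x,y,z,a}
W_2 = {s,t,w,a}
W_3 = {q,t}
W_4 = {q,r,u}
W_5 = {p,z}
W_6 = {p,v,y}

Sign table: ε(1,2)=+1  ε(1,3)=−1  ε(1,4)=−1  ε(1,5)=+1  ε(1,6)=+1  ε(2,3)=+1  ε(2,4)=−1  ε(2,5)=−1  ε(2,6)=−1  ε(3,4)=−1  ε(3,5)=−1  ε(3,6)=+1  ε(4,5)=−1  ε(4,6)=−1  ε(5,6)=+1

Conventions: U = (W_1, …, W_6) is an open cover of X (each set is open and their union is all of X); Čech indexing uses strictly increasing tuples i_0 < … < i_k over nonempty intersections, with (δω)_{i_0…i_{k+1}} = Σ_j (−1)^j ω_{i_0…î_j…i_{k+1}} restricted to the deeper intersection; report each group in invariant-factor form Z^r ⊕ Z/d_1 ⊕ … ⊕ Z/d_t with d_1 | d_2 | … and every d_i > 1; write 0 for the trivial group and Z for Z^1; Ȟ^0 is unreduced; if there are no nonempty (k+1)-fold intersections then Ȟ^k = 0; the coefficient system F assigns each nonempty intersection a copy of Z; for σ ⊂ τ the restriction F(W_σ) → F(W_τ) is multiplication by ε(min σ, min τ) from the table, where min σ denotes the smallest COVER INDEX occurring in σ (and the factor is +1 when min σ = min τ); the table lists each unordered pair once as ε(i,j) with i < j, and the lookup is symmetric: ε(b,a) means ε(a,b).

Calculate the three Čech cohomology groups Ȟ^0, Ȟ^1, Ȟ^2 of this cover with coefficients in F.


Ȟ^0 ≅ Z; Ȟ^1 ≅ Z^2; Ȟ^2 ≅ 0

nerve simplices:
  W12={s,a} W14={r,u} W15={z} W16={y} W23={t} W34={q} W56={p}
C dims 6,7; δ0: rk 5, SNF 1^5
degree 0: 6−5−0 = 1 → Ȟ^0 ≅ Z
degree 1: 7−0−5 = 2 → Ȟ^1 ≅ Z^2
degree 2: 0−0−0 = 0 → Ȟ^2 ≅ 0


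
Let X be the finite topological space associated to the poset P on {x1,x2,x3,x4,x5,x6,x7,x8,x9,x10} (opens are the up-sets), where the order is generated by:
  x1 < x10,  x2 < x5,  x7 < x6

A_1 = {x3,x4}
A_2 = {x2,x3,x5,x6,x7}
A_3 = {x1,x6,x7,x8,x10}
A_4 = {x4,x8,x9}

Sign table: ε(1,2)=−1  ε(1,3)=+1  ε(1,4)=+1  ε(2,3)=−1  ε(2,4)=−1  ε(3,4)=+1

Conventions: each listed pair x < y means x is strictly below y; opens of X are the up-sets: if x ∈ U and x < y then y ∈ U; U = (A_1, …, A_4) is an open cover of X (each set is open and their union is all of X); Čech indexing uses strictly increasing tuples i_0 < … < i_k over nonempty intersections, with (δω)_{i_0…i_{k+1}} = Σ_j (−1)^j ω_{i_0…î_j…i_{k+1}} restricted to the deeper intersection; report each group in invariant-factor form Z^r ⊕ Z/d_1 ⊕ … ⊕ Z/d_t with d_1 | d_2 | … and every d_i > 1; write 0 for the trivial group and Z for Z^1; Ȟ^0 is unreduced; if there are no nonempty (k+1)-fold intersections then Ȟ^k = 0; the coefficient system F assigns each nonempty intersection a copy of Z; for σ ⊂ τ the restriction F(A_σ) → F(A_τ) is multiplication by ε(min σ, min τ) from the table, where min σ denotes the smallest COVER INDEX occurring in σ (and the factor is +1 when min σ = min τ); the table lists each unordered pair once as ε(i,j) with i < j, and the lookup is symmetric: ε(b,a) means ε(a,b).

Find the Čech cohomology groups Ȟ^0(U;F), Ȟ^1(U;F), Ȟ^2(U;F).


Ȟ^0 ≅ Z,  Ȟ^1 ≅ Z,  Ȟ^2 ≅ 0

intersection data:
  A12={x3} A14={x4} A23={x6,x7} A34={x8}
C dims 4,4; δ0: rk 3, SNF 1^3
Ȟ^0 = (4 − 3) − 0 = 1, so Ȟ^0 ≅ Z
Ȟ^1 = (4 − 0) − 3 = 1, so Ȟ^1 ≅ Z
Ȟ^2 = (0 − 0) − 0 = 0, so Ȟ^2 ≅ 0


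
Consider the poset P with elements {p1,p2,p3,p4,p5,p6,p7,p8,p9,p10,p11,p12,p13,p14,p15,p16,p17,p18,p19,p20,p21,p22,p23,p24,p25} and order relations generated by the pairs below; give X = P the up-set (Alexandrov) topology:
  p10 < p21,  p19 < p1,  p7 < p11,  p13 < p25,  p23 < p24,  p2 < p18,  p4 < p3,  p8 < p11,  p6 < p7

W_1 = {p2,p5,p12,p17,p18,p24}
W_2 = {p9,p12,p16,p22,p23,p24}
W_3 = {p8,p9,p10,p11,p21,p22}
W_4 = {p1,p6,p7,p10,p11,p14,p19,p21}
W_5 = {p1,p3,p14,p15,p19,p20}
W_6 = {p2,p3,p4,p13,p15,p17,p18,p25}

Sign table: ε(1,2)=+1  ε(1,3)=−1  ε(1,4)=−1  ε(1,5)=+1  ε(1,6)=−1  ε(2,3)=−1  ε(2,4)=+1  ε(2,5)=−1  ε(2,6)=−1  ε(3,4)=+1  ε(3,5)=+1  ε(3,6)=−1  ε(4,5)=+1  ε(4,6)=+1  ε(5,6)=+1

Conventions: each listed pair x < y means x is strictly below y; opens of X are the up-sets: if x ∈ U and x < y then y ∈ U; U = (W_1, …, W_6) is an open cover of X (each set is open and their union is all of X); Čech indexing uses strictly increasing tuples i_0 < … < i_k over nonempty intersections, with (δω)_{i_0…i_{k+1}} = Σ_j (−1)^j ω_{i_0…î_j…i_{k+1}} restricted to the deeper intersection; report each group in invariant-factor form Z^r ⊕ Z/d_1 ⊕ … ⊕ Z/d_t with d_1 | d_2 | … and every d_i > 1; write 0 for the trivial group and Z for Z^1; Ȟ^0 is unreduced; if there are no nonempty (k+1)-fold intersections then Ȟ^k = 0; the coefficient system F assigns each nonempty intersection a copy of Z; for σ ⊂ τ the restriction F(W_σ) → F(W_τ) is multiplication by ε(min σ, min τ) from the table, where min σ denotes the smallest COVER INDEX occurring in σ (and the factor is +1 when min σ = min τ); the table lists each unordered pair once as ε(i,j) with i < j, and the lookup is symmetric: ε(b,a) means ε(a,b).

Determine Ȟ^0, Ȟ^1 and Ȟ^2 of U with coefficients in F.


Ȟ^0(U;F) ≅ Z,  Ȟ^1(U;F) ≅ Z,  Ȟ^2(U;F) ≅ 0

cover nerve:
  W12={p12,p24} W16={p2,p17,p18} W23={p9,p22} W34={p10,p11,p21} W45={p1,p14,p19} W56={p3,p15}
C dims 6,6; δ0: rk 5, SNF 1^5
Ȟ^0: (6−5)−0=1 ⇒ Z
Ȟ^1: (6−0)−5=1 ⇒ Z
Ȟ^2: (0−0)−0=0 ⇒ 0


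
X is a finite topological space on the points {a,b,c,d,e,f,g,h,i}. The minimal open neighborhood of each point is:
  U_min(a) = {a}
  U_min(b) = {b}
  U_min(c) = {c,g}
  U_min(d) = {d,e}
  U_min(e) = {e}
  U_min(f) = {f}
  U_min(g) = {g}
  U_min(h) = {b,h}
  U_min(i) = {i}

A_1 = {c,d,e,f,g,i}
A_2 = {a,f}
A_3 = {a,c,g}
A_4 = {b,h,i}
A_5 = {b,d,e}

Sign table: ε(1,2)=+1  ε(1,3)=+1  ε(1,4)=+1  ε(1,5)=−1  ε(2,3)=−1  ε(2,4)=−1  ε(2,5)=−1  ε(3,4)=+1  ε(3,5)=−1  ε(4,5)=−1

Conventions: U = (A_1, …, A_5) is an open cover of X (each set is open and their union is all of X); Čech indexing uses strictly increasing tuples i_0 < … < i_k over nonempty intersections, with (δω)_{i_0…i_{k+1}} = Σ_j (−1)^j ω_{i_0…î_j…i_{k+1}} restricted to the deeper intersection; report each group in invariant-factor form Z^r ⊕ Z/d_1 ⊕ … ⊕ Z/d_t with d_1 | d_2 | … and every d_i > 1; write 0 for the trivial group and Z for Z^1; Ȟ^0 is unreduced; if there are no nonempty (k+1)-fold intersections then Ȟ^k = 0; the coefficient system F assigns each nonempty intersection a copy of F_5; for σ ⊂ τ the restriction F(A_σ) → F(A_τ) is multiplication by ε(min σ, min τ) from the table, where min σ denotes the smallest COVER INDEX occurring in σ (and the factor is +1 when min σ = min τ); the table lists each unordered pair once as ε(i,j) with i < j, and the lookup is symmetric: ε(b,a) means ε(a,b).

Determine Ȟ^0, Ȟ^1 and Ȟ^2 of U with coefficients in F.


Ȟ^0 ≅ 0; Ȟ^1 ≅ Z/5; Ȟ^2 ≅ 0

nonempty overlaps:
  A12={f} A13={c,g} A14={i} A15={d,e} A23={a} A45={b}
C dims 5,6; δ0: rk_F5 5
degree 0: 5−5−0 = 0 → Ȟ^0 ≅ 0
degree 1: 6−0−5 = 1 → Ȟ^1 ≅ Z/5
degree 2: 0−0−0 = 0 → Ȟ^2 ≅ 0


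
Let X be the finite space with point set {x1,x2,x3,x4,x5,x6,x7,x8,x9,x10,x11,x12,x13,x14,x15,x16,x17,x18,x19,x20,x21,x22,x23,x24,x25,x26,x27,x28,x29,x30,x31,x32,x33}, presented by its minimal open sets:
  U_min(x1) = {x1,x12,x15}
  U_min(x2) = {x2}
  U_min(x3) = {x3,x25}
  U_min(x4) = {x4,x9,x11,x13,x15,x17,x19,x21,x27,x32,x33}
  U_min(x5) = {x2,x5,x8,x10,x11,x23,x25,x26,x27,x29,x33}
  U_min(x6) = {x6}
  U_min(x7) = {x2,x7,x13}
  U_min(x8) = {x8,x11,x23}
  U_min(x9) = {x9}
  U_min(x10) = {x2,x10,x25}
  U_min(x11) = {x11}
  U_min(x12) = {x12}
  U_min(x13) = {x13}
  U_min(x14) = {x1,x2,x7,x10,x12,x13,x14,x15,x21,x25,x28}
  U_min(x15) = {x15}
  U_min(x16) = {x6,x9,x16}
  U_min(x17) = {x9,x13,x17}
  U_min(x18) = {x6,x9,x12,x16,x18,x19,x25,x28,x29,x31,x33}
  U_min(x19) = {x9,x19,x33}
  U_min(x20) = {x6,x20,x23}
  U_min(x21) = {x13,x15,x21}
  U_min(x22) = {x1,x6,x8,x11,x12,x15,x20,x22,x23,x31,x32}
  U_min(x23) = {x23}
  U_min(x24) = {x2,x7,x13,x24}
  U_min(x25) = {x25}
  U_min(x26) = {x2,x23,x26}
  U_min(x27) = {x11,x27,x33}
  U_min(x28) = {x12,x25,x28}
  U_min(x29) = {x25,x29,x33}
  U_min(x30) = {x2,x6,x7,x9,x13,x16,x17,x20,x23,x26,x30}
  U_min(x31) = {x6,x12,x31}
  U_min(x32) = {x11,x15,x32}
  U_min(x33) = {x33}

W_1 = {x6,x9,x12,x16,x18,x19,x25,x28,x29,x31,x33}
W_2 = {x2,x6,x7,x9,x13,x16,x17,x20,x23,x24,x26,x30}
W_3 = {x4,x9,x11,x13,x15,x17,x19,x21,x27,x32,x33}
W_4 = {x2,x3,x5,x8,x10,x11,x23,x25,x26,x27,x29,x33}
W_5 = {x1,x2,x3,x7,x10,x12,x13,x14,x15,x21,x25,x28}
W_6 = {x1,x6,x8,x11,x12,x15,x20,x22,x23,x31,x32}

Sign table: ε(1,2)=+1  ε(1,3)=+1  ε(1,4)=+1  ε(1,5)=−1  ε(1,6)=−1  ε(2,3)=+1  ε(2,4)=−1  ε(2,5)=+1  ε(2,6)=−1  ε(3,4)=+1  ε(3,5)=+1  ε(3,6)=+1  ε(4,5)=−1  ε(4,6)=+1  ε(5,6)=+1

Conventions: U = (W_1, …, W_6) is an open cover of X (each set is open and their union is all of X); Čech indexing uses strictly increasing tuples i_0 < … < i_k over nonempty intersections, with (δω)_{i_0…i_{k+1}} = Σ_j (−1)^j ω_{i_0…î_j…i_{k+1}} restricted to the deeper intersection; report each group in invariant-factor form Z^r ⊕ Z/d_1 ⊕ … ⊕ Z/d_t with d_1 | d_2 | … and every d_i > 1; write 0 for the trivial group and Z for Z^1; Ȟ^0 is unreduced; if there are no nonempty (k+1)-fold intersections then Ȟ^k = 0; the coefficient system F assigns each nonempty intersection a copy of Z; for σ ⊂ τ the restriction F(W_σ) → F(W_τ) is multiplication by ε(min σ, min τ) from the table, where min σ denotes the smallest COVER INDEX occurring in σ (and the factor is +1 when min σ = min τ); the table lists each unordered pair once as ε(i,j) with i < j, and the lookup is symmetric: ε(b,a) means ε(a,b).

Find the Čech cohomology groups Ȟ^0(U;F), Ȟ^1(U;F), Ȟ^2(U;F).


Ȟ^0 ≅ 0; Ȟ^1 ≅ Z/2; Ȟ^2 ≅ Z

cover nerve:
  W12={x6,x9,x16} W13={x9,x19,x33} W14={x25,x29,x33} W15={x12,x25,x28} W16={x6,x12,x31} W23={x9,x13,x17} W24={x2,x23,x26} W25={x2,x7,x13} W26={x6,x20,x23} W34={x11,x27,x33} W35={x13,x15,x21} W36={x11,x15,x32} W45={x2,x3,x10,x25} W46={x8,x11,x23} W56={x1,x12,x15}
  W123={x9} W126={x6} W134={x33} W145={x25} W156={x12} W235={x13} W245={x2} W246={x23} W346={x11} W356={x15}
C dims 6,15,10; δ0: rk 6, SNF 1^5·2; δ1: rk 9, SNF 1^9
Ȟ^0: (6−6)−0=0 ⇒ 0
Ȟ^1: (15−9)−6=0 plus torsion [2] ⇒ Z/2
Ȟ^2: (10−0)−9=1 ⇒ Z
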